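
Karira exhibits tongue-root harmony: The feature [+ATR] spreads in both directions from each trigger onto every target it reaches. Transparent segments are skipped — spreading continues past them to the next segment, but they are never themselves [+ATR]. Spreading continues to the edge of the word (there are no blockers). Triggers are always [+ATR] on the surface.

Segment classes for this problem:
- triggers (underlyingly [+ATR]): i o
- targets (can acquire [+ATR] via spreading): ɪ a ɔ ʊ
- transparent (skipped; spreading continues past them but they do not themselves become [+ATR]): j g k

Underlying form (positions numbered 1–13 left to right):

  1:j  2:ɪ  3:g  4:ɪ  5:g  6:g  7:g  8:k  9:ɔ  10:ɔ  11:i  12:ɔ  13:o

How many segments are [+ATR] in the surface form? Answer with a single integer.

7

From /i/ at 11 rightward: 12 /ɔ/ → [+ATR]; 13 /o/ is itself a trigger — this domain ends here.
From /i/ at 11 leftward: 10 /ɔ/ → [+ATR]; 9 /ɔ/ → [+ATR]; 8 /k/ transparent; 7 /g/ transparent; 6 /g/ transparent; 5 /g/ transparent; 4 /ɪ/ → [+ATR]; 3 /g/ transparent; 2 /ɪ/ → [+ATR]; 1 /j/ transparent; word edge.
From /o/ at 13 rightward: word edge.
From /o/ at 13 leftward: 12 /ɔ/ → [+ATR]; 11 /i/ is itself a trigger — this domain ends here.
[+ATR] positions on the surface: 2 4 9 10 11 12 13.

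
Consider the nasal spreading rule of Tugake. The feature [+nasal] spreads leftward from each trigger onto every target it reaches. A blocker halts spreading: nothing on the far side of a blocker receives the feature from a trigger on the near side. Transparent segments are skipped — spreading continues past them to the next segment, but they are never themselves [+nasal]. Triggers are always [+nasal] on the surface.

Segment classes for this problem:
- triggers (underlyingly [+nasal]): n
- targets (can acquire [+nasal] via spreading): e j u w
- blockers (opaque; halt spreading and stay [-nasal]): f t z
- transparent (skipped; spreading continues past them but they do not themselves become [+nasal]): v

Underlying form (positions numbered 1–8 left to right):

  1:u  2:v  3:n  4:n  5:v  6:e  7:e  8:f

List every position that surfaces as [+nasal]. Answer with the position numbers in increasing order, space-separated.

1 3 4

From /n/ at 3 leftward: 2 /v/ transparent; 1 /u/ → [+nasal]; word edge.
From /n/ at 4 leftward: 3 /n/ is itself a trigger — this domain ends here.
Targets with no active source: positions 6 7 stay [-nasal].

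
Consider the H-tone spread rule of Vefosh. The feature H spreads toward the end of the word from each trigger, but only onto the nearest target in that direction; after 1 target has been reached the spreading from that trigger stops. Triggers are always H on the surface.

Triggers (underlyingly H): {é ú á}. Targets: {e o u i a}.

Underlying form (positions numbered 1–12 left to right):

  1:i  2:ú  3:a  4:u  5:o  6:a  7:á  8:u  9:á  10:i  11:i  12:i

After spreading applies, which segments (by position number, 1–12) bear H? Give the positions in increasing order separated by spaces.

2 3 7 8 9 10

From /ú/ at 2 rightward: 3 /a/ → H; bound reached.
From /á/ at 7 rightward: 8 /u/ → H; bound reached.
From /á/ at 9 rightward: 10 /i/ → H; bound reached.
Targets with no active source: positions 1 4 5 6 11 12 stay [-high tone].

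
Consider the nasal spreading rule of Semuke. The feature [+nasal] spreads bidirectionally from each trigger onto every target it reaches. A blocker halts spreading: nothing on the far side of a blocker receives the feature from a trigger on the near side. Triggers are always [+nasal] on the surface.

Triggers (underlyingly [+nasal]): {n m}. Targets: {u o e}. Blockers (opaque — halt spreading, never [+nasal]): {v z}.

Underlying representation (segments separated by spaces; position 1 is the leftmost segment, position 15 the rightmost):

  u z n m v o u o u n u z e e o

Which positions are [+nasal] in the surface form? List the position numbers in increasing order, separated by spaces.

3 4 6 7 8 9 10 11

From /n/ at 3 rightward: 4 /m/ is itself a trigger — this domain ends here.
From /n/ at 3 leftward: 2 /z/ blocks.
From /m/ at 4 rightward: 5 /v/ blocks.
From /m/ at 4 leftward: 3 /n/ is itself a trigger — this domain ends here.
From /n/ at 10 rightward: 11 /u/ → [+nasal]; 12 /z/ blocks.
From /n/ at 10 leftward: 9 /u/ → [+nasal]; 8 /o/ → [+nasal]; 7 /u/ → [+nasal]; 6 /o/ → [+nasal]; 5 /v/ blocks.
Targets with no active source: positions 1 13 14 15 stay [-nasal].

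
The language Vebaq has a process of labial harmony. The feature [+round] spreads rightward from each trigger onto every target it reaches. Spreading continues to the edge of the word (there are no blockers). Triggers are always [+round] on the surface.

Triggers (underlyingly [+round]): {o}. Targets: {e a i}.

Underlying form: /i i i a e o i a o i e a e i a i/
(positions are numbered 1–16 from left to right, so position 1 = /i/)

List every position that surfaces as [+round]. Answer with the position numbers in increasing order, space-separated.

From /o/ at 6 rightward: 7 /i/ → [+round]; 8 /a/ → [+round]; 9 /o/ is itself a trigger — this domain ends here.
From /o/ at 9 rightward: 10 /i/ → [+round]; 11 /e/ → [+round]; 12 /a/ → [+round]; 13 /e/ → [+round]; 14 /i/ → [+round]; 15 /a/ → [+round]; 16 /i/ → [+round]; word edge.
Targets with no active source: positions 1 2 3 4 5 stay [-round].

6 7 8 9 10 11 12 13 14 15 16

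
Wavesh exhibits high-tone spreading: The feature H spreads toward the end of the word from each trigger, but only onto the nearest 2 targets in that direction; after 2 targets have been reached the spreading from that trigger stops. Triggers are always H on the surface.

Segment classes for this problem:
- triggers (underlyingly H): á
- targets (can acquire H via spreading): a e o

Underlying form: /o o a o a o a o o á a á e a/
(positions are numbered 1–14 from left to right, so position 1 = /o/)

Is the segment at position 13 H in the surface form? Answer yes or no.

yes

From /á/ at 10 rightward: 11 /a/ → H; 12 /á/ is itself a trigger — this domain ends here.
From /á/ at 12 rightward: 13 /e/ → H; 14 /a/ → H; bound reached.
Targets with no active source: positions 1 2 3 4 5 6 7 8 9 stay [-high tone].
H positions on the surface: 10 11 12 13 14.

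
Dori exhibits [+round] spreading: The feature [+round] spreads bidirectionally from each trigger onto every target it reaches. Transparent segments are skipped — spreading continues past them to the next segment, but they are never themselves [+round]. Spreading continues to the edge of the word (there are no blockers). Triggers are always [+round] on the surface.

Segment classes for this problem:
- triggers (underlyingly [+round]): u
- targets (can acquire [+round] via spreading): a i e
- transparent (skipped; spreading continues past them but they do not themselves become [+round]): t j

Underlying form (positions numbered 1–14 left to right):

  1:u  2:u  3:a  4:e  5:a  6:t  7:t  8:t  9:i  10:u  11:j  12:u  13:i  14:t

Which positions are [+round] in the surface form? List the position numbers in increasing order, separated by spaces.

1 2 3 4 5 9 10 12 13

From /u/ at 1 rightward: 2 /u/ is itself a trigger — this domain ends here.
From /u/ at 1 leftward: word edge.
From /u/ at 2 rightward: 3 /a/ → [+round]; 4 /e/ → [+round]; 5 /a/ → [+round]; 6 /t/ transparent; 7 /t/ transparent; 8 /t/ transparent; 9 /i/ → [+round]; 10 /u/ is itself a trigger — this domain ends here.
From /u/ at 2 leftward: 1 /u/ is itself a trigger — this domain ends here.
From /u/ at 10 rightward: 11 /j/ transparent; 12 /u/ is itself a trigger — this domain ends here.
From /u/ at 10 leftward: 9 /i/ → [+round]; 8 /t/ transparent; 7 /t/ transparent; 6 /t/ transparent; 5 /a/ → [+round]; 4 /e/ → [+round]; 3 /a/ → [+round]; 2 /u/ is itself a trigger — this domain ends here.
From /u/ at 12 rightward: 13 /i/ → [+round]; 14 /t/ transparent; word edge.
From /u/ at 12 leftward: 11 /j/ transparent; 10 /u/ is itself a trigger — this domain ends here.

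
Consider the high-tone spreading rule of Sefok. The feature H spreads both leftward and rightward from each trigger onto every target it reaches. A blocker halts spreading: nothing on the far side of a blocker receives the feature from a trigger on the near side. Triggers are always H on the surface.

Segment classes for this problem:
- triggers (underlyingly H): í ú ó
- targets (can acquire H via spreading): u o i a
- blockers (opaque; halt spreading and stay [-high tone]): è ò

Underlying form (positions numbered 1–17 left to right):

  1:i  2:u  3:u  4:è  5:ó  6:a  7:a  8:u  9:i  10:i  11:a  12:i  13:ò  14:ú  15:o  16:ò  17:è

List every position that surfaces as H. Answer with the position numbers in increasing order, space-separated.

5 6 7 8 9 10 11 12 14 15

From /ó/ at 5 rightward: 6 /a/ → H; 7 /a/ → H; 8 /u/ → H; 9 /i/ → H; 10 /i/ → H; 11 /a/ → H; 12 /i/ → H; 13 /ò/ blocks.
From /ó/ at 5 leftward: 4 /è/ blocks.
From /ú/ at 14 rightward: 15 /o/ → H; 16 /ò/ blocks.
From /ú/ at 14 leftward: 13 /ò/ blocks.
Targets with no active source: positions 1 2 3 stay [-high tone].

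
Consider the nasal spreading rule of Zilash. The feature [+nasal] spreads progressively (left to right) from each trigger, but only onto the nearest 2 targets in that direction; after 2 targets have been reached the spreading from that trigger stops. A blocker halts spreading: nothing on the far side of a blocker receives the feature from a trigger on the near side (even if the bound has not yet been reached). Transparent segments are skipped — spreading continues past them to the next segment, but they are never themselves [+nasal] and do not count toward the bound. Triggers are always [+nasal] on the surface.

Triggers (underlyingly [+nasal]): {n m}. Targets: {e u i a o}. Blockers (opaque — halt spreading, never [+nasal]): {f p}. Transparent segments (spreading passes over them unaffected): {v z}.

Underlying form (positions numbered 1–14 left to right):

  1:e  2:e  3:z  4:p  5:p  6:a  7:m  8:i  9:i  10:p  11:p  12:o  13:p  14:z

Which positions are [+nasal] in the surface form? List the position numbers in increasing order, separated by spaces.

7 8 9

From /m/ at 7 rightward: 8 /i/ → [+nasal]; 9 /i/ → [+nasal]; bound reached.
Targets with no active source: positions 1 2 6 12 stay [-nasal].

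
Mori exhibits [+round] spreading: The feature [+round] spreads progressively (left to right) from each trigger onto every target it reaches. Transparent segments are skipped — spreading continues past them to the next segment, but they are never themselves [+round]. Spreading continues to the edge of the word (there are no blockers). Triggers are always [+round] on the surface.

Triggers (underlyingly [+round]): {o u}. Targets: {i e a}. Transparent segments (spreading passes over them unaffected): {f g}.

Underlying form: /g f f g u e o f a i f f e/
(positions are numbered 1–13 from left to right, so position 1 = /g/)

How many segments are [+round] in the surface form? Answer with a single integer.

From /u/ at 5 rightward: 6 /e/ → [+round]; 7 /o/ is itself a trigger — this domain ends here.
From /o/ at 7 rightward: 8 /f/ transparent; 9 /a/ → [+round]; 10 /i/ → [+round]; 11 /f/ transparent; 12 /f/ transparent; 13 /e/ → [+round]; word edge.
[+round] positions on the surface: 5 6 7 9 10 13.

6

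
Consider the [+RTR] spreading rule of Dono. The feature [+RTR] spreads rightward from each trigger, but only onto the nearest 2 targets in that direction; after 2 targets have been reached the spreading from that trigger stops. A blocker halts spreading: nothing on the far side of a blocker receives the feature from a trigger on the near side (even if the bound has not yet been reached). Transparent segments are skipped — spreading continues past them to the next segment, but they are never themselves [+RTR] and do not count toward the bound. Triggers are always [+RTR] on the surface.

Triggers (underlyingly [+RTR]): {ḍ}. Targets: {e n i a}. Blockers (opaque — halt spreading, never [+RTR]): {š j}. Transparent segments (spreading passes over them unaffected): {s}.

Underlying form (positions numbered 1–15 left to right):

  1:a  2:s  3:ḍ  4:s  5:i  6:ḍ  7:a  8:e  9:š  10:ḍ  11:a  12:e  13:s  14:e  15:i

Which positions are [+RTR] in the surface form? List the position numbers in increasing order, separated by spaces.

3 5 6 7 8 10 11 12

From /ḍ/ at 3 rightward: 4 /s/ transparent; 5 /i/ → [+RTR]; 6 /ḍ/ is itself a trigger — this domain ends here.
From /ḍ/ at 6 rightward: 7 /a/ → [+RTR]; 8 /e/ → [+RTR]; bound reached.
From /ḍ/ at 10 rightward: 11 /a/ → [+RTR]; 12 /e/ → [+RTR]; bound reached.
Targets with no active source: positions 1 14 15 stay [-emphatic].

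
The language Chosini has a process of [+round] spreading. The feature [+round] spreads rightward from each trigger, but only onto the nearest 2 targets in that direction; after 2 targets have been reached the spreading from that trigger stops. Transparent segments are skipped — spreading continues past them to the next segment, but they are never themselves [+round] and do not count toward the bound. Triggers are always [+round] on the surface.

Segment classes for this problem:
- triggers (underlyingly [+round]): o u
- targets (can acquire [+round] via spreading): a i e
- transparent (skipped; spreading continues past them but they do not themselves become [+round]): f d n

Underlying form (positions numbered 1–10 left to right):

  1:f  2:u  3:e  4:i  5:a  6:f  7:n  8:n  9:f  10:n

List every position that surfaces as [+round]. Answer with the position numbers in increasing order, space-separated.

2 3 4

From /u/ at 2 rightward: 3 /e/ → [+round]; 4 /i/ → [+round]; bound reached.
Target with no active source: position 5 stays [-round].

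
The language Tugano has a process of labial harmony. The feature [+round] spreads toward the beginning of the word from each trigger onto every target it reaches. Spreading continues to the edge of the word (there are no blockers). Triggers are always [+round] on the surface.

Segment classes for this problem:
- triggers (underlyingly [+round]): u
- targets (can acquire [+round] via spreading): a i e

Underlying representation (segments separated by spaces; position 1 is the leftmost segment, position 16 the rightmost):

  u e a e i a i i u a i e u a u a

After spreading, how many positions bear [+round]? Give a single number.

15

From /u/ at 1 leftward: word edge.
From /u/ at 9 leftward: 8 /i/ → [+round]; 7 /i/ → [+round]; 6 /a/ → [+round]; 5 /i/ → [+round]; 4 /e/ → [+round]; 3 /a/ → [+round]; 2 /e/ → [+round]; 1 /u/ is itself a trigger — this domain ends here.
From /u/ at 13 leftward: 12 /e/ → [+round]; 11 /i/ → [+round]; 10 /a/ → [+round]; 9 /u/ is itself a trigger — this domain ends here.
From /u/ at 15 leftward: 14 /a/ → [+round]; 13 /u/ is itself a trigger — this domain ends here.
Target with no active source: position 16 stays [-round].
[+round] positions on the surface: 1 2 3 4 5 6 7 8 9 10 11 12 13 14 15.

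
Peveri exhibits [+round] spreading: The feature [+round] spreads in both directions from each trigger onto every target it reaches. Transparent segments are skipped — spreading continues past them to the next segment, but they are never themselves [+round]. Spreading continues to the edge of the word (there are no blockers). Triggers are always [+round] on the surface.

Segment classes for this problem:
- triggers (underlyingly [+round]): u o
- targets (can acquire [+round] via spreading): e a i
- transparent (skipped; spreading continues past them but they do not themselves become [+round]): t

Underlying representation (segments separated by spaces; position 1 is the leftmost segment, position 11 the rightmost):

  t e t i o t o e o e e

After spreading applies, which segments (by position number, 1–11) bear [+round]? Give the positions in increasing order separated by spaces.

2 4 5 7 8 9 10 11

From /o/ at 5 rightward: 6 /t/ transparent; 7 /o/ is itself a trigger — this domain ends here.
From /o/ at 5 leftward: 4 /i/ → [+round]; 3 /t/ transparent; 2 /e/ → [+round]; 1 /t/ transparent; word edge.
From /o/ at 7 rightward: 8 /e/ → [+round]; 9 /o/ is itself a trigger — this domain ends here.
From /o/ at 7 leftward: 6 /t/ transparent; 5 /o/ is itself a trigger — this domain ends here.
From /o/ at 9 rightward: 10 /e/ → [+round]; 11 /e/ → [+round]; word edge.
From /o/ at 9 leftward: 8 /e/ → [+round]; 7 /o/ is itself a trigger — this domain ends here.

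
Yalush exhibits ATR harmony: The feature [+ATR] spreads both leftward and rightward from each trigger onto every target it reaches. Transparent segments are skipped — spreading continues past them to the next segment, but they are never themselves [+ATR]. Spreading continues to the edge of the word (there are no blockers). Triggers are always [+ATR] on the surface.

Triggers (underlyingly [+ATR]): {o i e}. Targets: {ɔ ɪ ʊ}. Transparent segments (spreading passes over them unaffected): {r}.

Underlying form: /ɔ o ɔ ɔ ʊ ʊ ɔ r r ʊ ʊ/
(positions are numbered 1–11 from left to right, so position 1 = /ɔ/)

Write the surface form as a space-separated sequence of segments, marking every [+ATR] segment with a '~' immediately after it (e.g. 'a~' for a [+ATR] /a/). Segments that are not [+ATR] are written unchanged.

From /o/ at 2 rightward: 3 /ɔ/ → [+ATR]; 4 /ɔ/ → [+ATR]; 5 /ʊ/ → [+ATR]; 6 /ʊ/ → [+ATR]; 7 /ɔ/ → [+ATR]; 8 /r/ transparent; 9 /r/ transparent; 10 /ʊ/ → [+ATR]; 11 /ʊ/ → [+ATR]; word edge.
From /o/ at 2 leftward: 1 /ɔ/ → [+ATR]; word edge.
[+ATR] positions on the surface: 1 2 3 4 5 6 7 10 11.

ɔ~ o~ ɔ~ ɔ~ ʊ~ ʊ~ ɔ~ r r ʊ~ ʊ~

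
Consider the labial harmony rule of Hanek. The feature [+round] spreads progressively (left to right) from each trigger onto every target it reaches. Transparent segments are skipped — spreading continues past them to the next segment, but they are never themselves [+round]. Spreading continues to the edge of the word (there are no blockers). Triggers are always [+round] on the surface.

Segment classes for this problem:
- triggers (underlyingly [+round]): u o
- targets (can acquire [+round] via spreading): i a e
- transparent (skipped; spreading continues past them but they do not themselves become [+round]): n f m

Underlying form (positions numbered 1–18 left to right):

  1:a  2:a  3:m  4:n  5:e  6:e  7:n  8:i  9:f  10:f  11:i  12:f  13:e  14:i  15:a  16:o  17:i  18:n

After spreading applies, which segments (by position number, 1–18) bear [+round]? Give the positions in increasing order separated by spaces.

16 17

From /o/ at 16 rightward: 17 /i/ → [+round]; 18 /n/ transparent; word edge.
Targets with no active source: positions 1 2 5 6 8 11 13 14 15 stay [-round].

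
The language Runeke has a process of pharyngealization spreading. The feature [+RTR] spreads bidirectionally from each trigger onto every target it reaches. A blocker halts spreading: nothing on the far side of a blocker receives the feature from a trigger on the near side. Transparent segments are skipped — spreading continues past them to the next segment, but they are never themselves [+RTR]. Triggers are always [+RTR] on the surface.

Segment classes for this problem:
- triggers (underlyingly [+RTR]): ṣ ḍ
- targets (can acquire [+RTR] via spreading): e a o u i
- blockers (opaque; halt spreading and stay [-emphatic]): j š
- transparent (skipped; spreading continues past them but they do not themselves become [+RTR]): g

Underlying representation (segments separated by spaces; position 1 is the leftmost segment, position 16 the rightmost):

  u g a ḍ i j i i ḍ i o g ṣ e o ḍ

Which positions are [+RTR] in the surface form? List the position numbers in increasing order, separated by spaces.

1 3 4 5 7 8 9 10 11 13 14 15 16

From /ḍ/ at 4 rightward: 5 /i/ → [+RTR]; 6 /j/ blocks.
From /ḍ/ at 4 leftward: 3 /a/ → [+RTR]; 2 /g/ transparent; 1 /u/ → [+RTR]; word edge.
From /ḍ/ at 9 rightward: 10 /i/ → [+RTR]; 11 /o/ → [+RTR]; 12 /g/ transparent; 13 /ṣ/ is itself a trigger — this domain ends here.
From /ḍ/ at 9 leftward: 8 /i/ → [+RTR]; 7 /i/ → [+RTR]; 6 /j/ blocks.
From /ṣ/ at 13 rightward: 14 /e/ → [+RTR]; 15 /o/ → [+RTR]; 16 /ḍ/ is itself a trigger — this domain ends here.
From /ṣ/ at 13 leftward: 12 /g/ transparent; 11 /o/ → [+RTR]; 10 /i/ → [+RTR]; 9 /ḍ/ is itself a trigger — this domain ends here.
From /ḍ/ at 16 rightward: word edge.
From /ḍ/ at 16 leftward: 15 /o/ → [+RTR]; 14 /e/ → [+RTR]; 13 /ṣ/ is itself a trigger — this domain ends here.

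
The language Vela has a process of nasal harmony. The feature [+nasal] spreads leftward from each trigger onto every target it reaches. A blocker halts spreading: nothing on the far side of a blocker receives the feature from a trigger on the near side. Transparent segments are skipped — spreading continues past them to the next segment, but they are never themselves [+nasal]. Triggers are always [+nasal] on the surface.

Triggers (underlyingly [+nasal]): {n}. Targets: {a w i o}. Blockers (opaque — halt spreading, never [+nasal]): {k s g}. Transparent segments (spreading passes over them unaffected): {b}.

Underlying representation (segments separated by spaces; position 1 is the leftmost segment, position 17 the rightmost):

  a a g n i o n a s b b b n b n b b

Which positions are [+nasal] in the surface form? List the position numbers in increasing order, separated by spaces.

From /n/ at 4 leftward: 3 /g/ blocks.
From /n/ at 7 leftward: 6 /o/ → [+nasal]; 5 /i/ → [+nasal]; 4 /n/ is itself a trigger — this domain ends here.
From /n/ at 13 leftward: 12 /b/ transparent; 11 /b/ transparent; 10 /b/ transparent; 9 /s/ blocks.
From /n/ at 15 leftward: 14 /b/ transparent; 13 /n/ is itself a trigger — this domain ends here.
Targets with no active source: positions 1 2 8 stay [-nasal].

4 5 6 7 13 15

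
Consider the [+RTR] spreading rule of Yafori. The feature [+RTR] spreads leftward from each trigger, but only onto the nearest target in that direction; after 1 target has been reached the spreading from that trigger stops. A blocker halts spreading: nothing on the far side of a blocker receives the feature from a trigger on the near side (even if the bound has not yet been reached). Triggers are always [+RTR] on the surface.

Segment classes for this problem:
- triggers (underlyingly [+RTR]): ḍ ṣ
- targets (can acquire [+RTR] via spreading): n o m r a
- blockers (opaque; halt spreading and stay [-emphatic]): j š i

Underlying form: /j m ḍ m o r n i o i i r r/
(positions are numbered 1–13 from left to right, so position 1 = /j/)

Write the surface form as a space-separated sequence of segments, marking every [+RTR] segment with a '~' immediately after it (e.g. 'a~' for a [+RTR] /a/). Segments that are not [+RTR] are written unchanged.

j m~ ḍ~ m o r n i o i i r r

From /ḍ/ at 3 leftward: 2 /m/ → [+RTR]; bound reached.
Targets with no active source: positions 4 5 6 7 9 12 13 stay [-emphatic].
[+RTR] positions on the surface: 2 3.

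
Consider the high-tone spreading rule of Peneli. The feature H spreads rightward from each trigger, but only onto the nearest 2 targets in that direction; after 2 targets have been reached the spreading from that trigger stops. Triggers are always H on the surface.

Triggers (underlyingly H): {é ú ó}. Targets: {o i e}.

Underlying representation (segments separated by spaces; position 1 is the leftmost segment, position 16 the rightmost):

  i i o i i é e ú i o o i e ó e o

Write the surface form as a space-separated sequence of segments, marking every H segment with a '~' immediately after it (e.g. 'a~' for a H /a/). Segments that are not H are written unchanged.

From /é/ at 6 rightward: 7 /e/ → H; 8 /ú/ is itself a trigger — this domain ends here.
From /ú/ at 8 rightward: 9 /i/ → H; 10 /o/ → H; bound reached.
From /ó/ at 14 rightward: 15 /e/ → H; 16 /o/ → H; bound reached.
Targets with no active source: positions 1 2 3 4 5 11 12 13 stay [-high tone].
H positions on the surface: 6 7 8 9 10 14 15 16.

i i o i i é~ e~ ú~ i~ o~ o i e ó~ e~ o~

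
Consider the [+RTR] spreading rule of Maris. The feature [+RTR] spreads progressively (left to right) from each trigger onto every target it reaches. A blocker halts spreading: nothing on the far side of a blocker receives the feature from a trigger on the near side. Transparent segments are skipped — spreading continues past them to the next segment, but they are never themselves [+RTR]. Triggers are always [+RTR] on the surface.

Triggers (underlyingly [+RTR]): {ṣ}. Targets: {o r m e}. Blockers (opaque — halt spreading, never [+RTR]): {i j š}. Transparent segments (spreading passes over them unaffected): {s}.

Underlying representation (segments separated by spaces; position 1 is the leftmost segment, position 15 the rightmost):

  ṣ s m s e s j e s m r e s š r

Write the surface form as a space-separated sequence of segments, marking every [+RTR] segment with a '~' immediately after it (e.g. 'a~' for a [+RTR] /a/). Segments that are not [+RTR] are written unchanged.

From /ṣ/ at 1 rightward: 2 /s/ transparent; 3 /m/ → [+RTR]; 4 /s/ transparent; 5 /e/ → [+RTR]; 6 /s/ transparent; 7 /j/ blocks.
Targets with no active source: positions 8 10 11 12 15 stay [-emphatic].
[+RTR] positions on the surface: 1 3 5.

ṣ~ s m~ s e~ s j e s m r e s š r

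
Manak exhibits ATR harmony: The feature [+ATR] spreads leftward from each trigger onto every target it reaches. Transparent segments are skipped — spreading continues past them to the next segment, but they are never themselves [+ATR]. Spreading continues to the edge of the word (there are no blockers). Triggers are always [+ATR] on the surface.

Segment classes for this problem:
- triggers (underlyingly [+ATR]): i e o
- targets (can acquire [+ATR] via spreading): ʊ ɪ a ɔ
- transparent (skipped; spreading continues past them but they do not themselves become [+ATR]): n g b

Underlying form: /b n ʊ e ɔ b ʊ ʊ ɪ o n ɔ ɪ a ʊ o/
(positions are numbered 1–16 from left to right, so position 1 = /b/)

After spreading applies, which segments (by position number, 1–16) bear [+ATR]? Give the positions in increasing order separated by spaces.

From /e/ at 4 leftward: 3 /ʊ/ → [+ATR]; 2 /n/ transparent; 1 /b/ transparent; word edge.
From /o/ at 10 leftward: 9 /ɪ/ → [+ATR]; 8 /ʊ/ → [+ATR]; 7 /ʊ/ → [+ATR]; 6 /b/ transparent; 5 /ɔ/ → [+ATR]; 4 /e/ is itself a trigger — this domain ends here.
From /o/ at 16 leftward: 15 /ʊ/ → [+ATR]; 14 /a/ → [+ATR]; 13 /ɪ/ → [+ATR]; 12 /ɔ/ → [+ATR]; 11 /n/ transparent; 10 /o/ is itself a trigger — this domain ends here.

3 4 5 7 8 9 10 12 13 14 15 16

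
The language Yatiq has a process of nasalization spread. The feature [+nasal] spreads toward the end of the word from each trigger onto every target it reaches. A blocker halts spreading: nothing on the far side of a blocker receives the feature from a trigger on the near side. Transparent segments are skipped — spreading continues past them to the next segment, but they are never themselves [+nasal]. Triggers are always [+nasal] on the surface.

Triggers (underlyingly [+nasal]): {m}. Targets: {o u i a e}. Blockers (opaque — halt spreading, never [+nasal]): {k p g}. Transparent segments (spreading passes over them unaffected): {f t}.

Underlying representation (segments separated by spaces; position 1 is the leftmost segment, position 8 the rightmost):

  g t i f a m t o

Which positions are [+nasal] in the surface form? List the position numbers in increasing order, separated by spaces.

From /m/ at 6 rightward: 7 /t/ transparent; 8 /o/ → [+nasal]; word edge.
Targets with no active source: positions 3 5 stay [-nasal].

6 8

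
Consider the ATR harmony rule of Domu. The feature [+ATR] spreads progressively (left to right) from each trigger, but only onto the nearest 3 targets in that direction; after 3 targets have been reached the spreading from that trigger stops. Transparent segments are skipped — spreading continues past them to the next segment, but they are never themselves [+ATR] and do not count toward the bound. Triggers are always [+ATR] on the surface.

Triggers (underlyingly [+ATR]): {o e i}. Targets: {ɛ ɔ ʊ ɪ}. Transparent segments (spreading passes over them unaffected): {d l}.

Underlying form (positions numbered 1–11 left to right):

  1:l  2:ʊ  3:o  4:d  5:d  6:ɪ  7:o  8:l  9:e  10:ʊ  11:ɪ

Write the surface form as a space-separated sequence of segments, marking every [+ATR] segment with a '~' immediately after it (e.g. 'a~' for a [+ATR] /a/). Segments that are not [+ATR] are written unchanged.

l ʊ o~ d d ɪ~ o~ l e~ ʊ~ ɪ~

From /o/ at 3 rightward: 4 /d/ transparent; 5 /d/ transparent; 6 /ɪ/ → [+ATR]; 7 /o/ is itself a trigger — this domain ends here.
From /o/ at 7 rightward: 8 /l/ transparent; 9 /e/ is itself a trigger — this domain ends here.
From /e/ at 9 rightward: 10 /ʊ/ → [+ATR]; 11 /ɪ/ → [+ATR]; word edge.
Target with no active source: position 2 stays [-ATR].
[+ATR] positions on the surface: 3 6 7 9 10 11.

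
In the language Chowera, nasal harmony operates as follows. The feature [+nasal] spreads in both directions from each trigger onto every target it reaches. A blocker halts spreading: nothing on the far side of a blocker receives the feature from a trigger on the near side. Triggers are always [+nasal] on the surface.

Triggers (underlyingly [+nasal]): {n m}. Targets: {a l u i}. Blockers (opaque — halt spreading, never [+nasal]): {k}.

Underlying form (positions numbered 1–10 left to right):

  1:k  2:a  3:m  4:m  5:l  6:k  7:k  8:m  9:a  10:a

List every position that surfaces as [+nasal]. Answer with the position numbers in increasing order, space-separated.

2 3 4 5 8 9 10

From /m/ at 3 rightward: 4 /m/ is itself a trigger — this domain ends here.
From /m/ at 3 leftward: 2 /a/ → [+nasal]; 1 /k/ blocks.
From /m/ at 4 rightward: 5 /l/ → [+nasal]; 6 /k/ blocks.
From /m/ at 4 leftward: 3 /m/ is itself a trigger — this domain ends here.
From /m/ at 8 rightward: 9 /a/ → [+nasal]; 10 /a/ → [+nasal]; word edge.
From /m/ at 8 leftward: 7 /k/ blocks.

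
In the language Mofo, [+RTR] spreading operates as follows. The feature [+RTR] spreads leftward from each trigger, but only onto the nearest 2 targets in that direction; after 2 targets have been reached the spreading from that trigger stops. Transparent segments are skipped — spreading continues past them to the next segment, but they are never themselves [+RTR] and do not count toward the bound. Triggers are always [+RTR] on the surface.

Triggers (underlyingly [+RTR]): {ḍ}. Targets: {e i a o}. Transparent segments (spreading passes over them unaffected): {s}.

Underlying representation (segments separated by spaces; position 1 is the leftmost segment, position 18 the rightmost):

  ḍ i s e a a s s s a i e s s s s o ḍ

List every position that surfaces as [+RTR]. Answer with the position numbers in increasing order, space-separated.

1 12 17 18

From /ḍ/ at 1 leftward: word edge.
From /ḍ/ at 18 leftward: 17 /o/ → [+RTR]; 16 /s/ transparent; 15 /s/ transparent; 14 /s/ transparent; 13 /s/ transparent; 12 /e/ → [+RTR]; bound reached.
Targets with no active source: positions 2 4 5 6 10 11 stay [-emphatic].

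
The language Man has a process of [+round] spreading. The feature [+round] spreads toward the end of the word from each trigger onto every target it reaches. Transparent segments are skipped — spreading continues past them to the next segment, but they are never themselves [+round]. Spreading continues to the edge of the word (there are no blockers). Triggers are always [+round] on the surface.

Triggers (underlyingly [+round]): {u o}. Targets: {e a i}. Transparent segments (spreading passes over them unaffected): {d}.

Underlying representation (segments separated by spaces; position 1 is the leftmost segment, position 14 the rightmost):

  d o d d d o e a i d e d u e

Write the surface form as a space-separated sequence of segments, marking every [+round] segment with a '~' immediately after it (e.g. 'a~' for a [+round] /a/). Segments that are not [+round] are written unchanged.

From /o/ at 2 rightward: 3 /d/ transparent; 4 /d/ transparent; 5 /d/ transparent; 6 /o/ is itself a trigger — this domain ends here.
From /o/ at 6 rightward: 7 /e/ → [+round]; 8 /a/ → [+round]; 9 /i/ → [+round]; 10 /d/ transparent; 11 /e/ → [+round]; 12 /d/ transparent; 13 /u/ is itself a trigger — this domain ends here.
From /u/ at 13 rightward: 14 /e/ → [+round]; word edge.
[+round] positions on the surface: 2 6 7 8 9 11 13 14.

d o~ d d d o~ e~ a~ i~ d e~ d u~ e~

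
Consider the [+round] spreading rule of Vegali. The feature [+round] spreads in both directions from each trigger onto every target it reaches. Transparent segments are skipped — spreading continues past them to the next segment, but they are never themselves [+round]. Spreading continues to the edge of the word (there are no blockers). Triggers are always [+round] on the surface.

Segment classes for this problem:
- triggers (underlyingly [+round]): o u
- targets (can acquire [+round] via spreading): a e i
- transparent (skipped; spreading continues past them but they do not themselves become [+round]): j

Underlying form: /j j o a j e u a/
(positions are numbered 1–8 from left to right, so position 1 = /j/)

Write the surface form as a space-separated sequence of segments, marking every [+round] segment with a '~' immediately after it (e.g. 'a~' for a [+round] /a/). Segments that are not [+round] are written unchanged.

j j o~ a~ j e~ u~ a~

From /o/ at 3 rightward: 4 /a/ → [+round]; 5 /j/ transparent; 6 /e/ → [+round]; 7 /u/ is itself a trigger — this domain ends here.
From /o/ at 3 leftward: 2 /j/ transparent; 1 /j/ transparent; word edge.
From /u/ at 7 rightward: 8 /a/ → [+round]; word edge.
From /u/ at 7 leftward: 6 /e/ → [+round]; 5 /j/ transparent; 4 /a/ → [+round]; 3 /o/ is itself a trigger — this domain ends here.
[+round] positions on the surface: 3 4 6 7 8.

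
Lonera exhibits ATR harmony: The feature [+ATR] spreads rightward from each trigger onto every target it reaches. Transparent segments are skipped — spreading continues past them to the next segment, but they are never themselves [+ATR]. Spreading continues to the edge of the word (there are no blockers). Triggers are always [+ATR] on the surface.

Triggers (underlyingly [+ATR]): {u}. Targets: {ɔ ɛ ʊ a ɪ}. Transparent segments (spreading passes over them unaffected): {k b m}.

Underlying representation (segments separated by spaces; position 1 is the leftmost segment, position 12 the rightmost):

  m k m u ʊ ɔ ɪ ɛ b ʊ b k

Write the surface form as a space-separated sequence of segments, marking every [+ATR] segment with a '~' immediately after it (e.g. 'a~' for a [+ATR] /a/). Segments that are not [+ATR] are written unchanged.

m k m u~ ʊ~ ɔ~ ɪ~ ɛ~ b ʊ~ b k

From /u/ at 4 rightward: 5 /ʊ/ → [+ATR]; 6 /ɔ/ → [+ATR]; 7 /ɪ/ → [+ATR]; 8 /ɛ/ → [+ATR]; 9 /b/ transparent; 10 /ʊ/ → [+ATR]; 11 /b/ transparent; 12 /k/ transparent; word edge.
[+ATR] positions on the surface: 4 5 6 7 8 10.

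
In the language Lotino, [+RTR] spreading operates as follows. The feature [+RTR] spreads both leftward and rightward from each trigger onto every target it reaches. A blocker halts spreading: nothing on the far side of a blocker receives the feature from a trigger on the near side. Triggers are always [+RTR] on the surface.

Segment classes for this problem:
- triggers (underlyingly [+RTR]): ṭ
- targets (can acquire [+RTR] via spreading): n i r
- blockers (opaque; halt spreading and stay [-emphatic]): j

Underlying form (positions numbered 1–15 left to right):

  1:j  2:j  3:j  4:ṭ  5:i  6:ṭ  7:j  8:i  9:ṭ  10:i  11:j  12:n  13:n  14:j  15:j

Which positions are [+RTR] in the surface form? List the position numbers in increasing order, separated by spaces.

From /ṭ/ at 4 rightward: 5 /i/ → [+RTR]; 6 /ṭ/ is itself a trigger — this domain ends here.
From /ṭ/ at 4 leftward: 3 /j/ blocks.
From /ṭ/ at 6 rightward: 7 /j/ blocks.
From /ṭ/ at 6 leftward: 5 /i/ → [+RTR]; 4 /ṭ/ is itself a trigger — this domain ends here.
From /ṭ/ at 9 rightward: 10 /i/ → [+RTR]; 11 /j/ blocks.
From /ṭ/ at 9 leftward: 8 /i/ → [+RTR]; 7 /j/ blocks.
Targets with no active source: positions 12 13 stay [-emphatic].

4 5 6 8 9 10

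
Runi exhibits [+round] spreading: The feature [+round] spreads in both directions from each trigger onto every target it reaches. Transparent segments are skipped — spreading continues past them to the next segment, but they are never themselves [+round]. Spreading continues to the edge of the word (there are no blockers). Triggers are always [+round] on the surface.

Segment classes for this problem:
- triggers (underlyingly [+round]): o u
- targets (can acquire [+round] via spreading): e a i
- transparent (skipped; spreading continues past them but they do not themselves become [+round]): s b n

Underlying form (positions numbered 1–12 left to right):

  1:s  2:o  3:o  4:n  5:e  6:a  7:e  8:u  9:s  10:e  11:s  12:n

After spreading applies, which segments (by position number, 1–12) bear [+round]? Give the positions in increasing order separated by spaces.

From /o/ at 2 rightward: 3 /o/ is itself a trigger — this domain ends here.
From /o/ at 2 leftward: 1 /s/ transparent; word edge.
From /o/ at 3 rightward: 4 /n/ transparent; 5 /e/ → [+round]; 6 /a/ → [+round]; 7 /e/ → [+round]; 8 /u/ is itself a trigger — this domain ends here.
From /o/ at 3 leftward: 2 /o/ is itself a trigger — this domain ends here.
From /u/ at 8 rightward: 9 /s/ transparent; 10 /e/ → [+round]; 11 /s/ transparent; 12 /n/ transparent; word edge.
From /u/ at 8 leftward: 7 /e/ → [+round]; 6 /a/ → [+round]; 5 /e/ → [+round]; 4 /n/ transparent; 3 /o/ is itself a trigger — this domain ends here.

2 3 5 6 7 8 10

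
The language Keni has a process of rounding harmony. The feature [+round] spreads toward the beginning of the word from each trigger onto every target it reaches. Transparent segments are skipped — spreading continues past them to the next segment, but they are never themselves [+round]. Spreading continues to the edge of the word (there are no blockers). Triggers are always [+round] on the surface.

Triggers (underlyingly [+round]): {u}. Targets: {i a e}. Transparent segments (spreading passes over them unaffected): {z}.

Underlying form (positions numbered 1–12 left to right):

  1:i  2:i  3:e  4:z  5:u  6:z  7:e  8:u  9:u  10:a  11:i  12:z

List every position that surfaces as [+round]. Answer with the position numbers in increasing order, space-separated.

From /u/ at 5 leftward: 4 /z/ transparent; 3 /e/ → [+round]; 2 /i/ → [+round]; 1 /i/ → [+round]; word edge.
From /u/ at 8 leftward: 7 /e/ → [+round]; 6 /z/ transparent; 5 /u/ is itself a trigger — this domain ends here.
From /u/ at 9 leftward: 8 /u/ is itself a trigger — this domain ends here.
Targets with no active source: positions 10 11 stay [-round].

1 2 3 5 7 8 9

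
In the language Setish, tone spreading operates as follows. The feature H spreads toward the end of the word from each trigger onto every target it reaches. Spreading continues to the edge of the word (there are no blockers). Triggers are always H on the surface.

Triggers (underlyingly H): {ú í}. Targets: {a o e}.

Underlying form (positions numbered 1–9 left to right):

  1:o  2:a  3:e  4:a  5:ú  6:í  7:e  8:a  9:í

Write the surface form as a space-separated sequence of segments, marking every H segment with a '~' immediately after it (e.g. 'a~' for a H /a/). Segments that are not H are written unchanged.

From /ú/ at 5 rightward: 6 /í/ is itself a trigger — this domain ends here.
From /í/ at 6 rightward: 7 /e/ → H; 8 /a/ → H; 9 /í/ is itself a trigger — this domain ends here.
From /í/ at 9 rightward: word edge.
Targets with no active source: positions 1 2 3 4 stay [-high tone].
H positions on the surface: 5 6 7 8 9.

o a e a ú~ í~ e~ a~ í~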